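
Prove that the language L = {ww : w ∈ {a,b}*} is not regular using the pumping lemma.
Assume for contradiction that L is regular, and let p ≥ 1 be the pumping length given by the pumping lemma.
Choose s = a^p b a^p b. Then s ∈ L (take w = a^p b) and |s| = 2p + 2 ≥ p.
By the pumping lemma, s = xyz for some x, y, z with |xy| ≤ p, |y| ≥ 1, and xy^i z ∈ L for every i ≥ 0.
Since |xy| ≤ p and the first p symbols of s are all a's, y = a^k for some k with 1 ≤ k ≤ p.

Take i = 2: t = xy²z = a^(p + k) b a^p b.
Suppose t = uu for some string u. The string t contains exactly two b's and ends in b, so u contains exactly one b and ends in b; hence u = a^j b for some j, and uu = a^j b a^j b. Comparing with t = a^(p + k) b a^p b forces j = p + k (first block) and j = p (second block), which is impossible since k ≥ 1. So t ∉ L.

This contradicts the pumping lemma, which requires xy^i z ∈ L for all i ≥ 0.
Hence L = {ww : w ∈ {a,b}*} is not regular. ∎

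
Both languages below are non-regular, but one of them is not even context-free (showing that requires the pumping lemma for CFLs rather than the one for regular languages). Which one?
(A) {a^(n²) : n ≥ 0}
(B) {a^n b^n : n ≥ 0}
(A) {a^(n²) : n ≥ 0}

(A) {a^(n²) : n ≥ 0} requires the CFL pumping lemma.

- {a^n b^n : n ≥ 0} is context-free (but not regular)
  • Can be shown non-regular with the regular pumping lemma
  • After pumping, the number of a's and b's become unequal

- {a^(n²) : n ≥ 0} is NOT context-free
  • Requires the CFL pumping lemma to prove
  • Gaps between squares grow unboundedly

The CFL pumping lemma is "stronger" in that it can prove non-membership
in the larger class of context-free languages.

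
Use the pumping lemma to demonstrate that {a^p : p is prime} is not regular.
Assume for contradiction that L is regular, and let p ≥ 1 be the pumping length given by the pumping lemma.
Choose a prime q with q ≥ p (one exists because there are infinitely many primes) and let s = a^q. Then s ∈ L and |s| = q ≥ p.
By the pumping lemma, s = xyz for some x, y, z with |xy| ≤ p, |y| ≥ 1, and xy^i z ∈ L for every i ≥ 0.
Here y = a^k for some k with 1 ≤ k ≤ p, and xy^i z = a^(q + (i − 1)k) for every i ≥ 0.

Take i = q + 1: |xy^(q+1) z| = q + qk = q(k + 1).
Both factors satisfy q ≥ 2 and k + 1 ≥ 2, so q(k + 1) is composite, and xy^(q+1) z ∉ L.

This contradicts the pumping lemma, which requires xy^i z ∈ L for all i ≥ 0.
Hence L = {a^p : p is prime} is not regular. ∎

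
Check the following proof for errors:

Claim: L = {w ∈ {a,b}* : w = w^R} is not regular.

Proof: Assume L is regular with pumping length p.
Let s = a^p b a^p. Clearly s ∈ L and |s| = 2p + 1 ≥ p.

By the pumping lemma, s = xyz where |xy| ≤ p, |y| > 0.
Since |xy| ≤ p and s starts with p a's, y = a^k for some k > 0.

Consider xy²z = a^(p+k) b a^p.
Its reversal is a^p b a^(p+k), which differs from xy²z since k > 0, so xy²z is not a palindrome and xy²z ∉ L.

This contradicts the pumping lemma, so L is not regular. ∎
The proof is correct.

This proof is valid because:
1. s = a^p b a^p is in L and is chosen in terms of p, so |s| ≥ p holds for every p
2. The decomposition analysis is correct: |xy| ≤ p forces y to lie inside the leading a's
3. The contradiction is valid: a^(p+k) b a^p has more a's before the b than after it, so it is not a palindrome
4. The conclusion follows logically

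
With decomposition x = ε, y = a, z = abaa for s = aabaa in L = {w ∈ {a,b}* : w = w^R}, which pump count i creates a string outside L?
i = 2

xy²z = ε · aa · abaa = aaabaa; aaabaa reversed is aabaaa ≠ aaabaa, so it is not a palindrome and is not in L.
(Other choices also work, e.g. i = 0, 3; only i = 1 is guaranteed to stay in L since xy¹z = s.)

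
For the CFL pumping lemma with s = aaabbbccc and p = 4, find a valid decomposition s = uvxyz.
u='aa', v='a', x='bb', y='b', z='ccc'

For s = aaabbbccc with pumping length p = 4:

One valid decomposition:
- u = 'aa'
- v = 'a'
- x = 'bb'
- y = 'b'
- z = 'ccc'

Verification:
- uvxyz = 'aa' + 'a' + 'bb' + 'b' + 'ccc' = aaabbbccc ✓
- |vxy| = |'abbb'| = 4 ≤ 4 ✓
- |vy| = |'ab'| = 2 > 0 ✓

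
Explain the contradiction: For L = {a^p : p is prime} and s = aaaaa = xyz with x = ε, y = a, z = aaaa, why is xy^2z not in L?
xy²z = aaaaaa ∉ L

Pumping with i = 2 replaces y = a by y² = aa:
- Original: s = xyz = aaaaa; aaaaa has length 5, which is prime, so it is in L
- Pumped: xy²z = ε · aa · aaaa = aaaaaa
- aaaaaa has length 6 = 2 × 3, which is not prime, so it is not in L

The pumping lemma would require xy²z ∈ L, so this decomposition yields a contradiction.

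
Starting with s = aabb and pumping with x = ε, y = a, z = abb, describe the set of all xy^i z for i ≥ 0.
{xy^i z : i ≥ 0} = {a^(i+1) b^2 : i ≥ 0} = {abb, aabb, aaabb, ...}

With x = ε, y = a, z = abb: Starting with aabb and pumping the first 'a' (z = abb keeps the second 'a'), we get strings with i+1 a's followed by 2 b's for i = 0, 1, 2, ...; note bb is not produced because z always contributes one a.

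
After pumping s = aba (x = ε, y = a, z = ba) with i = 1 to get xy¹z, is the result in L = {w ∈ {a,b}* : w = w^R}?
Yes

xy¹z = ε · a · ba = aba.
aba reversed is aba, the same string, so it is a palindrome and is in L.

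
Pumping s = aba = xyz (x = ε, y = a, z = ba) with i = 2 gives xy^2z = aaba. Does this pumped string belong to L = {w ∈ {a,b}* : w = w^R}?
No

xy²z = ε · aa · ba = aaba.
aaba reversed is abaa ≠ aaba, so it is not a palindrome and is not in L.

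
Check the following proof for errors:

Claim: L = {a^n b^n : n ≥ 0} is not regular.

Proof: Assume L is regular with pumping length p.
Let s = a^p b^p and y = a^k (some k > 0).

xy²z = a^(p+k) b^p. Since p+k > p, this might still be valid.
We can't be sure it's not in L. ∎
The proof is INCORRECT.

Error: The conclusion is wrong.
xy²z = a^(p+k) b^p is definitely NOT in L because the number of a's (p+k) ≠ number of b's (p).
The proof incorrectly doubts what is actually a valid contradiction.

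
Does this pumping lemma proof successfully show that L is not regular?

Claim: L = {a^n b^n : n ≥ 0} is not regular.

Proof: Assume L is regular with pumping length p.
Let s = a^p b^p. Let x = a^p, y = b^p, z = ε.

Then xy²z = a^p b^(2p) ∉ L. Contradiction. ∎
The proof is INCORRECT.

Error: The decomposition violates |xy| ≤ p.
With x = a^p and y = b^p, we have |xy| = 2p > p.
The pumping lemma requires |xy| ≤ p, so y must be within the first p characters.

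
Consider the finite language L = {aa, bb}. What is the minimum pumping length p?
p = 3

For a finite language L, the pumping lemma holds vacuously if p > max|s| for s ∈ L.

The longest string in L = {aa, bb} has length 2.
If p = 3, then no string s ∈ L has |s| ≥ p, so the condition is vacuously true.

The minimum pumping length is p = 3.

Why no smaller p works: for any p ≤ 2, the longest string s ∈ L has |s| = 2 ≥ p, so it would
have to be pumpable; but pumping up (i = 2, 3, ...) produces ever longer strings, which cannot all lie in the
finite language L. So the pumping property fails for every p ≤ 2.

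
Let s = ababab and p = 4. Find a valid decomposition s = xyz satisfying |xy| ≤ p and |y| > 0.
x = 'a', y = 'b', z = 'abab'

For s = ababab and p = 4, one valid decomposition is:
- x = 'a' (length 1)
- y = 'b' (length 1)
- z = 'abab' (length 4)

Verification:
- xyz = 'a' + 'b' + 'abab' = ababab ✓
- |xy| = 2 ≤ 4 ✓
- |y| = 1 > 0 ✓

All pumping lemma constraints are satisfied.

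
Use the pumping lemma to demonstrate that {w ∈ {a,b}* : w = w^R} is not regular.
Assume for contradiction that L is regular, and let p ≥ 1 be the pumping length given by the pumping lemma.
Choose s = a^p b a^p. Then s ∈ L (it reads the same in both directions) and |s| = 2p + 1 ≥ p.
By the pumping lemma, s = xyz for some x, y, z with |xy| ≤ p, |y| ≥ 1, and xy^i z ∈ L for every i ≥ 0.
Since |xy| ≤ p and the first p symbols of s are all a's, y = a^k for some k with 1 ≤ k ≤ p.

Take i = 0: xy⁰z = a^(p − k) b a^p.
Its reversal is a^p b a^(p − k). These differ because the block of a's before the unique b has length p − k in one and p in the other, and p − k ≠ p since k ≥ 1. So xy⁰z is not a palindrome, i.e. xy⁰z ∉ L.

This contradicts the pumping lemma, which requires xy^i z ∈ L for all i ≥ 0.
Hence L = {w ∈ {a,b}* : w = w^R} is not regular. ∎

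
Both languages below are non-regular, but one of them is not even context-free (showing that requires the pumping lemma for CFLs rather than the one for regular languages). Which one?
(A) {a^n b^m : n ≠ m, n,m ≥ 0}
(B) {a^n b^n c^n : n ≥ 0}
(B) {a^n b^n c^n : n ≥ 0}

(B) {a^n b^n c^n : n ≥ 0} requires the CFL pumping lemma.

- {a^n b^m : n ≠ m, n,m ≥ 0} is context-free (but not regular)
  • Can be shown non-regular with the regular pumping lemma
  • After pumping a's, we can make n = m

- {a^n b^n c^n : n ≥ 0} is NOT context-free
  • Requires the CFL pumping lemma to prove
  • Cannot maintain three equal counts simultaneously

The CFL pumping lemma is "stronger" in that it can prove non-membership
in the larger class of context-free languages.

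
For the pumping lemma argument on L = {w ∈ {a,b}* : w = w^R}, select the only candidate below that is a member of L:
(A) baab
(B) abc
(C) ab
(A) baab

The pumping lemma is applied to a string s that lies in L, so first check membership of each option:
- (A) baab reversed is baab, the same string, so it is a palindrome and is in L ✓
- (B) abc reversed is cba ≠ abc, so it is not a palindrome and is not in L ✗
- (C) ab reversed is ba ≠ ab, so it is not a palindrome and is not in L ✗

Only (A) baab is in L, so it is the only candidate that could play the role of s.
(In a complete proof one picks s in terms of the pumping length p so that |s| ≥ p is guaranteed; a fixed string like baab illustrates the shape of such an s.)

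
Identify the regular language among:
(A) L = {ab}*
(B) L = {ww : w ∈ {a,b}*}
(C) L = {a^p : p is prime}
(A) {ab}*

(A) L = {ab}* is regular.

This can be recognized by a finite automaton (DFA/NFA).
Regular expressions like {ab}* define regular languages.

The other choices are not regular:
- {a^p : p is prime}: After pumping, the length becomes composite
- {ww : w ∈ {a,b}*}: After pumping, the two halves no longer match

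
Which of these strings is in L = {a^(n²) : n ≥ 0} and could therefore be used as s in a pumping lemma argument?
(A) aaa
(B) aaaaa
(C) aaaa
(C) aaaa

The pumping lemma is applied to a string s that lies in L, so first check membership of each option:
- (A) aaa has length 3, strictly between 1² = 1 and 2² = 4, so it is not in L ✗
- (B) aaaaa has length 5, strictly between 2² = 4 and 3² = 9, so it is not in L ✗
- (C) aaaa has length 4 = 2², a perfect square, so it is in L ✓

Only (C) aaaa is in L, so it is the only candidate that could play the role of s.
(In a complete proof one picks s in terms of the pumping length p so that |s| ≥ p is guaranteed; a fixed string like aaaa illustrates the shape of such an s.)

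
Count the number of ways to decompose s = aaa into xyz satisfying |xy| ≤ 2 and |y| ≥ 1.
3

For s = 'aaa' with pumping length p = 2:

Constraints: |xy| ≤ 2, |y| > 0

Valid decompositions (|xy| ≤ p, |y| ≥ 1):
  • x='', y='a', z='aa'
  • x='a', y='a', z='a'
  • x='', y='aa', z='a'

Total count: 3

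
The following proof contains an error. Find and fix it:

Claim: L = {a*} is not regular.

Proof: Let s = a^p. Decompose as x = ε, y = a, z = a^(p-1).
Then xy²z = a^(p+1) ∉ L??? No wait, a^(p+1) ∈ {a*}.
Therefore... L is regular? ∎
Error: The proof attempts to show a*  is not regular, but a* IS regular!

Correction: a* is a regular language (recognized by a simple DFA with one accepting state and self-loop on 'a'). The pumping lemma can only prove non-regularity, not regularity. For regular languages, pumping always works.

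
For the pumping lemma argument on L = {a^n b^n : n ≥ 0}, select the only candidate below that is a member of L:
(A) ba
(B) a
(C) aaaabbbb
(C) aaaabbbb

The pumping lemma is applied to a string s that lies in L, so first check membership of each option:
- (A) ba has an a after a b, so it is not of the form a^n b^n and is not in L ✗
- (B) a has 1 a's and 0 b's; 1 ≠ 0, so it is not in L ✗
- (C) aaaabbbb = a^4 b^4 has equal counts (4 = 4), so it is in L ✓

Only (C) aaaabbbb is in L, so it is the only candidate that could play the role of s.
(In a complete proof one picks s in terms of the pumping length p so that |s| ≥ p is guaranteed; a fixed string like aaaabbbb illustrates the shape of such an s.)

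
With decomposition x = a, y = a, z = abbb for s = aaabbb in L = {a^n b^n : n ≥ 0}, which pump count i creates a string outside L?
i = 3

xy³z = a · aaa · abbb = aaaaabbb; aaaaabbb has 5 a's and 3 b's; 5 ≠ 3, so it is not in L.
(Other choices also work, e.g. i = 0, 2; only i = 1 is guaranteed to stay in L since xy¹z = s.)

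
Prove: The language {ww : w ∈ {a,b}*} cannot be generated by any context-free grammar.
Assume for contradiction that L is context-free, and let p ≥ 1 be the pumping length given by the pumping lemma for CFLs.
Choose s = a^p b^p a^p b^p. Then s ∈ L (take w = a^p b^p) and |s| = 4p ≥ p.
By the CFL pumping lemma, s = uvxyz for some u, v, x, y, z with |vxy| ≤ p, |vy| ≥ 1, and uv^i xy^i z ∈ L for every i ≥ 0.

Write s as four blocks A₁ B₁ A₂ B₂ with A₁ = A₂ = a^p and B₁ = B₂ = b^p. Since |vxy| ≤ p, the window vxy lies inside at most two adjacent blocks. Take i = 0 and let t = uxz, so |t| = 4p − |vy| with 1 ≤ |vy| ≤ p. If |t| is odd, t ∉ L immediately, so assume |vy| is even (hence |vy| ≥ 2) and |t|/2 = 2p − |vy|/2, which satisfies p ≤ |t|/2 ≤ 2p − 1.

Case 1 (vxy inside A₁B₁): t = a^(p−j) b^(p−l) a^p b^p with j + l = |vy|. The second half of t has length < 2p, so it is a suffix of the trailing a^p b^p and ends in b; the first half is a^(p−j) b^(p−l) a^((j+l)/2), which ends in a because (j+l)/2 ≥ 1. The halves differ, so t ∉ L.

Case 2 (vxy inside B₁A₂, straddling the middle): t = a^p b^(p−j) a^(p−l) b^p with j + l = |vy|. If t = ww, then w is a prefix of t of length ≥ p, so w begins with a^p; and w is a suffix of t of length ≥ p, so w ends with b^p. That forces |w| ≥ 2p, contradicting |w| = |t|/2 ≤ 2p − 1. So t ∉ L.

Case 3 (vxy inside A₂B₂): t = a^p b^p a^(p−j) b^(p−l) with j + l = |vy|. The first half of t is a prefix of a^p b^p, so it begins with a; the second half is b^((j+l)/2) a^(p−j) b^(p−l), which begins with b. The halves differ, so t ∉ L.

In every case uv⁰xy⁰z = uxz ∉ L.

This contradicts the CFL pumping lemma, which requires uv^i xy^i z ∈ L for all i ≥ 0.
Hence L = {ww : w ∈ {a,b}*} is not context-free. ∎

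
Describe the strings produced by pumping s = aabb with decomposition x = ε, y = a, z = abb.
{xy^i z : i ≥ 0} = {a^(i+1) b^2 : i ≥ 0} = {abb, aabb, aaabb, ...}

With x = ε, y = a, z = abb: Starting with aabb and pumping the first 'a' (z = abb keeps the second 'a'), we get strings with i+1 a's followed by 2 b's for i = 0, 1, 2, ...; note bb is not produced because z always contributes one a.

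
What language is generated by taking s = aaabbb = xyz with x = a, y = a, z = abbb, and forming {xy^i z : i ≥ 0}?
{xy^i z : i ≥ 0} = {a^(2+i) b^3 : i ≥ 0} = {aabbb, aaabbb, aaaabbb, ...}

With x = a, y = a, z = abbb: Starting with aaabbb and pumping the second 'a', we get strings with 2+i a's followed by 3 b's for i = 0, 1, 2, ...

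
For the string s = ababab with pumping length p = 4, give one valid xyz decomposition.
x = 'a', y = 'bab', z = 'ab'

For s = ababab and p = 4, one valid decomposition is:
- x = 'a' (length 1)
- y = 'bab' (length 3)
- z = 'ab' (length 2)

Verification:
- xyz = 'a' + 'bab' + 'ab' = ababab ✓
- |xy| = 4 ≤ 4 ✓
- |y| = 3 > 0 ✓

All pumping lemma constraints are satisfied.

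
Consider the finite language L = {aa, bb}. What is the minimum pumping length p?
p = 3

For a finite language L, the pumping lemma holds vacuously if p > max|s| for s ∈ L.

The longest string in L = {aa, bb} has length 2.
If p = 3, then no string s ∈ L has |s| ≥ p, so the condition is vacuously true.

The minimum pumping length is p = 3.

Why no smaller p works: for any p ≤ 2, the longest string s ∈ L has |s| = 2 ≥ p, so it would
have to be pumpable; but pumping up (i = 2, 3, ...) produces ever longer strings, which cannot all lie in the
finite language L. So the pumping property fails for every p ≤ 2.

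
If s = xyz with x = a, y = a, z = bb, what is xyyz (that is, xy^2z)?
aaabb

Given x = 'a', y = 'a', z = 'bb' and i = 2:

xy^2z = x + y·y·...·y (2 times) + z
       = 'a' + 'a'^2 + 'bb'
       = 'a' + 'aa' + 'bb'
       = 'aaabb'

The pumped string is 'aaabb' with length 5.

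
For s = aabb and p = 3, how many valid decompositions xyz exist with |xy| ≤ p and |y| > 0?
6

For s = 'aabb' with pumping length p = 3:

Constraints: |xy| ≤ 3, |y| > 0

Valid decompositions (|xy| ≤ p, |y| ≥ 1):
  • x='', y='a', z='abb'
  • x='a', y='a', z='bb'
  • x='', y='aa', z='bb'
  • x='aa', y='b', z='b'
  • x='a', y='ab', z='b'
  • x='', y='aab', z='b'

Total count: 6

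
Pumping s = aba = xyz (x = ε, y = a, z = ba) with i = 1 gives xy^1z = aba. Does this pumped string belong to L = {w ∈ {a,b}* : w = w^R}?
Yes

xy¹z = ε · a · ba = aba.
aba reversed is aba, the same string, so it is a palindrome and is in L.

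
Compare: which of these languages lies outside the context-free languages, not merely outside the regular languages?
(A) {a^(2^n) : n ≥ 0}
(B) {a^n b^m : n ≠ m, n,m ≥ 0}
(A) {a^(2^n) : n ≥ 0}

(A) {a^(2^n) : n ≥ 0} requires the CFL pumping lemma.

- {a^n b^m : n ≠ m, n,m ≥ 0} is context-free (but not regular)
  • Can be shown non-regular with the regular pumping lemma
  • After pumping a's, we can make n = m

- {a^(2^n) : n ≥ 0} is NOT context-free
  • Requires the CFL pumping lemma to prove
  • Gaps between powers of 2 grow exponentially

The CFL pumping lemma is "stronger" in that it can prove non-membership
in the larger class of context-free languages.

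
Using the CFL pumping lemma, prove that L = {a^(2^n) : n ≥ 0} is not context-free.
Assume for contradiction that L is context-free, and let p ≥ 1 be the pumping length given by the pumping lemma for CFLs.
Choose s = a^(2^p). Then s ∈ L and |s| = 2^p ≥ p.
By the CFL pumping lemma, s = uvxyz for some u, v, x, y, z with |vxy| ≤ p, |vy| ≥ 1, and uv^i xy^i z ∈ L for every i ≥ 0.
All symbols are a's, so only lengths matter: let k = |vy|, with 1 ≤ k ≤ |vxy| ≤ p < 2^p.

Take i = 2: |uv²xy²z| = 2^p + k, and 2^p < 2^p + k < 2^p + 2^p = 2^(p+1).
So the length lies strictly between consecutive powers of two and is not a power of 2; uv²xy²z ∉ L.

This contradicts the CFL pumping lemma, which requires uv^i xy^i z ∈ L for all i ≥ 0.
Hence L = {a^(2^n) : n ≥ 0} is not context-free. ∎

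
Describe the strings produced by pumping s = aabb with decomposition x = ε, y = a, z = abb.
{xy^i z : i ≥ 0} = {a^(i+1) b^2 : i ≥ 0} = {abb, aabb, aaabb, ...}

With x = ε, y = a, z = abb: Starting with aabb and pumping the first 'a' (z = abb keeps the second 'a'), we get strings with i+1 a's followed by 2 b's for i = 0, 1, 2, ...; note bb is not produced because z always contributes one a.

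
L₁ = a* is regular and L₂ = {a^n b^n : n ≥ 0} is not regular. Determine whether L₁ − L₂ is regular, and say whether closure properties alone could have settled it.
Yes — L₁ − L₂ is regular.

The only string of a* that lies in {a^n b^n} is ε, so L₁ − L₂ = a* − {ε} = a⁺ = aa*, which is regular.

Note that the bare facts "L₁ regular, L₂ non-regular" do not settle the question by themselves: the closure of regular languages under ∪, ∩, complement and difference applies only when BOTH operands are regular. With a non-regular operand the result can come out regular or non-regular depending on the specific languages, so one has to work out L₁ − L₂ for this particular pair, as above.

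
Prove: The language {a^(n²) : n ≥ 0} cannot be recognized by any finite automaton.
Assume for contradiction that L is regular, and let p ≥ 1 be the pumping length given by the pumping lemma.
Choose s = a^(p²). Then s ∈ L and |s| = p² ≥ p.
By the pumping lemma, s = xyz for some x, y, z with |xy| ≤ p, |y| ≥ 1, and xy^i z ∈ L for every i ≥ 0.
Here y = a^k for some k with 1 ≤ k ≤ |xy| ≤ p.

Take i = 2: |xy²z| = p² + k.
Now p² < p² + k ≤ p² + p < p² + 2p + 1 = (p + 1)².
So |xy²z| lies strictly between the consecutive squares p² and (p + 1)², hence is not a perfect square, and xy²z ∉ L.

This contradicts the pumping lemma, which requires xy^i z ∈ L for all i ≥ 0.
Hence L = {a^(n²) : n ≥ 0} is not regular. ∎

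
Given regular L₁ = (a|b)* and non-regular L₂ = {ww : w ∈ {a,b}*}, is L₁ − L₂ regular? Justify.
No — L₁ − L₂ is not regular.

L₁ − L₂ is the complement of {ww} within {a,b}*. If it were regular, its complement {ww} would be regular as well (regular languages are closed under complement) — contradiction. So L₁ − L₂ is not regular.

Note that the bare facts "L₁ regular, L₂ non-regular" do not settle the question by themselves: the closure of regular languages under ∪, ∩, complement and difference applies only when BOTH operands are regular. With a non-regular operand the result can come out regular or non-regular depending on the specific languages, so one has to work out L₁ − L₂ for this particular pair, as above.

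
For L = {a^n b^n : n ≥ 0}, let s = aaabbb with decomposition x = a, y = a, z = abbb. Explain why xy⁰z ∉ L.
xy⁰z = aabbb ∉ L

Pumping with i = 0 replaces y = a by y⁰ = ε:
- Original: s = xyz = aaabbb; aaabbb = a^3 b^3 has equal counts (3 = 3), so it is in L
- Pumped: xy⁰z = a · ε · abbb = aabbb
- aabbb has 2 a's and 3 b's; 2 ≠ 3, so it is not in L

The pumping lemma would require xy⁰z ∈ L, so this decomposition yields a contradiction.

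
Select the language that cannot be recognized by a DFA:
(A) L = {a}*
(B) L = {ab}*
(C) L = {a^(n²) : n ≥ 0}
(C) {a^(n²) : n ≥ 0}

(C) L = {a^(n²) : n ≥ 0} is NOT regular.

The pumping lemma can be used to prove this:
After pumping, length is no longer a perfect square

The other languages are regular because they can be recognized by finite automata.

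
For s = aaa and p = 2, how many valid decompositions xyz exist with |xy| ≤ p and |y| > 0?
3

For s = 'aaa' with pumping length p = 2:

Constraints: |xy| ≤ 2, |y| > 0

Valid decompositions (|xy| ≤ p, |y| ≥ 1):
  • x='', y='a', z='aa'
  • x='a', y='a', z='a'
  • x='', y='aa', z='a'

Total count: 3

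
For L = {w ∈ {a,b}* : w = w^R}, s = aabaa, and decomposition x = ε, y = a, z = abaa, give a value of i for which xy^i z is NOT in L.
i = 2

xy²z = ε · aa · abaa = aaabaa; aaabaa reversed is aabaaa ≠ aaabaa, so it is not a palindrome and is not in L.
(Other choices also work, e.g. i = 0, 3; only i = 1 is guaranteed to stay in L since xy¹z = s.)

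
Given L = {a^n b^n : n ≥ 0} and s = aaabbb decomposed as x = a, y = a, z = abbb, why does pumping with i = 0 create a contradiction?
xy⁰z = aabbb ∉ L

Pumping with i = 0 replaces y = a by y⁰ = ε:
- Original: s = xyz = aaabbb; aaabbb = a^3 b^3 has equal counts (3 = 3), so it is in L
- Pumped: xy⁰z = a · ε · abbb = aabbb
- aabbb has 2 a's and 3 b's; 2 ≠ 3, so it is not in L

The pumping lemma would require xy⁰z ∈ L, so this decomposition yields a contradiction.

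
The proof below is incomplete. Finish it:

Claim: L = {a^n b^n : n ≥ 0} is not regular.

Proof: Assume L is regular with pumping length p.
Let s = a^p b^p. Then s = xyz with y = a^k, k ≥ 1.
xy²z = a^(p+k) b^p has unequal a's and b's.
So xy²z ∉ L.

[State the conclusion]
This contradicts the pumping lemma for regular languages,
which guarantees xy^i z ∈ L for all i ≥ 0.

Since our assumption that L is regular leads to a contradiction,
we conclude that L = {a^n b^n : n ≥ 0} is NOT regular. ∎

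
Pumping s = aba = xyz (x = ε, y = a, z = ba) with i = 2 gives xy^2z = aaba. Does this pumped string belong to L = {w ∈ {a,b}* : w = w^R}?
No

xy²z = ε · aa · ba = aaba.
aaba reversed is abaa ≠ aaba, so it is not a palindrome and is not in L.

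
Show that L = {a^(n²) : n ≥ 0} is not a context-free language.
Assume for contradiction that L is context-free, and let p ≥ 1 be the pumping length given by the pumping lemma for CFLs.
Choose s = a^(p²). Then s ∈ L and |s| = p² ≥ p.
By the CFL pumping lemma, s = uvxyz for some u, v, x, y, z with |vxy| ≤ p, |vy| ≥ 1, and uv^i xy^i z ∈ L for every i ≥ 0.
All symbols are a's, so only lengths matter: let k = |vy|, with 1 ≤ k ≤ |vxy| ≤ p.

Take i = 2: |uv²xy²z| = p² + k, and p² < p² + k ≤ p² + p < (p + 1)².
So the length lies strictly between consecutive squares and is not a perfect square; uv²xy²z ∉ L.

This contradicts the CFL pumping lemma, which requires uv^i xy^i z ∈ L for all i ≥ 0.
Hence L = {a^(n²) : n ≥ 0} is not context-free. ∎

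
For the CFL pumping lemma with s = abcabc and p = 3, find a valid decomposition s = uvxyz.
u='ab', v='c', x='a', y='b', z='c'

For s = abcabc with pumping length p = 3:

One valid decomposition:
- u = 'ab'
- v = 'c'
- x = 'a'
- y = 'b'
- z = 'c'

Verification:
- uvxyz = 'ab' + 'c' + 'a' + 'b' + 'c' = abcabc ✓
- |vxy| = |'cab'| = 3 ≤ 3 ✓
- |vy| = |'cb'| = 2 > 0 ✓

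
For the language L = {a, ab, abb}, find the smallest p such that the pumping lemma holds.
p = 4

For a finite language L, the pumping lemma holds vacuously if p > max|s| for s ∈ L.

The longest string in L = {a, ab, abb} has length 3.
If p = 4, then no string s ∈ L has |s| ≥ p, so the condition is vacuously true.

The minimum pumping length is p = 4.

Why no smaller p works: for any p ≤ 3, the longest string s ∈ L has |s| = 3 ≥ p, so it would
have to be pumpable; but pumping up (i = 2, 3, ...) produces ever longer strings, which cannot all lie in the
finite language L. So the pumping property fails for every p ≤ 3.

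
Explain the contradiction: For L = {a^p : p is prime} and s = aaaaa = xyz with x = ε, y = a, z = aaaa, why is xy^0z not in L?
xy⁰z = aaaa ∉ L

Pumping with i = 0 replaces y = a by y⁰ = ε:
- Original: s = xyz = aaaaa; aaaaa has length 5, which is prime, so it is in L
- Pumped: xy⁰z = ε · ε · aaaa = aaaa
- aaaa has length 4 = 2 × 2, which is not prime, so it is not in L

The pumping lemma would require xy⁰z ∈ L, so this decomposition yields a contradiction.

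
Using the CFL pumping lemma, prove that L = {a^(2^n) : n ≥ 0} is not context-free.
Assume for contradiction that L is context-free, and let p ≥ 1 be the pumping length given by the pumping lemma for CFLs.
Choose s = a^(2^p). Then s ∈ L and |s| = 2^p ≥ p.
By the CFL pumping lemma, s = uvxyz for some u, v, x, y, z with |vxy| ≤ p, |vy| ≥ 1, and uv^i xy^i z ∈ L for every i ≥ 0.
All symbols are a's, so only lengths matter: let k = |vy|, with 1 ≤ k ≤ |vxy| ≤ p < 2^p.

Take i = 2: |uv²xy²z| = 2^p + k, and 2^p < 2^p + k < 2^p + 2^p = 2^(p+1).
So the length lies strictly between consecutive powers of two and is not a power of 2; uv²xy²z ∉ L.

This contradicts the CFL pumping lemma, which requires uv^i xy^i z ∈ L for all i ≥ 0.
Hence L = {a^(2^n) : n ≥ 0} is not context-free. ∎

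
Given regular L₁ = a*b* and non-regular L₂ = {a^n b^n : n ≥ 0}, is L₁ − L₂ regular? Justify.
No — L₁ − L₂ is not regular.

a*b* − {a^n b^n} = {a^n b^m : n ≠ m}. If this were regular, then its complement intersected with a*b*, namely {a^n b^n : n ≥ 0}, would be regular too (closure under complement and intersection) — contradiction. So L₁ − L₂ is not regular.

Note that the bare facts "L₁ regular, L₂ non-regular" do not settle the question by themselves: the closure of regular languages under ∪, ∩, complement and difference applies only when BOTH operands are regular. With a non-regular operand the result can come out regular or non-regular depending on the specific languages, so one has to work out L₁ − L₂ for this particular pair, as above.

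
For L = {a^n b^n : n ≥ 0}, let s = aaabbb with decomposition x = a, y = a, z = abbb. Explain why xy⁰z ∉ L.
xy⁰z = aabbb ∉ L

Pumping with i = 0 replaces y = a by y⁰ = ε:
- Original: s = xyz = aaabbb; aaabbb = a^3 b^3 has equal counts (3 = 3), so it is in L
- Pumped: xy⁰z = a · ε · abbb = aabbb
- aabbb has 2 a's and 3 b's; 2 ≠ 3, so it is not in L

The pumping lemma would require xy⁰z ∈ L, so this decomposition yields a contradiction.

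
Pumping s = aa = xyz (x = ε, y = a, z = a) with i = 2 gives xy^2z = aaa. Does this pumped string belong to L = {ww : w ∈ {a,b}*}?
No

xy²z = ε · aa · a = aaa.
aaa has odd length 3, so it cannot be written as ww and is not in L.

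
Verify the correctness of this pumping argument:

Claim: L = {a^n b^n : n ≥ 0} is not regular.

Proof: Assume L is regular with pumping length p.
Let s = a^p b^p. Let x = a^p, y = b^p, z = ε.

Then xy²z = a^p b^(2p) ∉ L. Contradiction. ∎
The proof is INCORRECT.

Error: The decomposition violates |xy| ≤ p.
With x = a^p and y = b^p, we have |xy| = 2p > p.
The pumping lemma requires |xy| ≤ p, so y must be within the first p characters.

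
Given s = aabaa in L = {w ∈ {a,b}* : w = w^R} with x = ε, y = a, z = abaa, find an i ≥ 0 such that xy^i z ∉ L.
i = 0

xy⁰z = ε · ε · abaa = abaa; abaa reversed is aaba ≠ abaa, so it is not a palindrome and is not in L.
(Other choices also work, e.g. i = 2, 3; only i = 1 is guaranteed to stay in L since xy¹z = s.)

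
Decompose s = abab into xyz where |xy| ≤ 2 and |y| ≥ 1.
x = 'a', y = 'b', z = 'ab'

For s = abab and p = 2, one valid decomposition is:
- x = 'a' (length 1)
- y = 'b' (length 1)
- z = 'ab' (length 2)

Verification:
- xyz = 'a' + 'b' + 'ab' = abab ✓
- |xy| = 2 ≤ 2 ✓
- |y| = 1 > 0 ✓

All pumping lemma constraints are satisfied.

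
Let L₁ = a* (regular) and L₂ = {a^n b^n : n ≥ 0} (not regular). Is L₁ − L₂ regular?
Yes — L₁ − L₂ is regular.

The only string of a* that lies in {a^n b^n} is ε, so L₁ − L₂ = a* − {ε} = a⁺ = aa*, which is regular.

Note that the bare facts "L₁ regular, L₂ non-regular" do not settle the question by themselves: the closure of regular languages under ∪, ∩, complement and difference applies only when BOTH operands are regular. With a non-regular operand the result can come out regular or non-regular depending on the specific languages, so one has to work out L₁ − L₂ for this particular pair, as above.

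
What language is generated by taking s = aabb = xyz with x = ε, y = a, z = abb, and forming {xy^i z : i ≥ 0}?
{xy^i z : i ≥ 0} = {a^(i+1) b^2 : i ≥ 0} = {abb, aabb, aaabb, ...}

With x = ε, y = a, z = abb: Starting with aabb and pumping the first 'a' (z = abb keeps the second 'a'), we get strings with i+1 a's followed by 2 b's for i = 0, 1, 2, ...; note bb is not produced because z always contributes one a.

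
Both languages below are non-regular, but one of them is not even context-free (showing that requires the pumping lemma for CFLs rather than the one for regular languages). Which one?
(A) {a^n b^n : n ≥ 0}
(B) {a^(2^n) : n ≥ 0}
(B) {a^(2^n) : n ≥ 0}

(B) {a^(2^n) : n ≥ 0} requires the CFL pumping lemma.

- {a^n b^n : n ≥ 0} is context-free (but not regular)
  • Can be shown non-regular with the regular pumping lemma
  • After pumping, the number of a's and b's become unequal

- {a^(2^n) : n ≥ 0} is NOT context-free
  • Requires the CFL pumping lemma to prove
  • Gaps between powers of 2 grow exponentially

The CFL pumping lemma is "stronger" in that it can prove non-membership
in the larger class of context-free languages.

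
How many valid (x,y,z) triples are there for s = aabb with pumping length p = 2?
3

For s = 'aabb' with pumping length p = 2:

Constraints: |xy| ≤ 2, |y| > 0

Valid decompositions (|xy| ≤ p, |y| ≥ 1):
  • x='', y='a', z='abb'
  • x='a', y='a', z='bb'
  • x='', y='aa', z='bb'

Total count: 3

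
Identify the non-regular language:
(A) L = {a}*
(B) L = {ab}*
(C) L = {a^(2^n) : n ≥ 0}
(C) {a^(2^n) : n ≥ 0}

(C) L = {a^(2^n) : n ≥ 0} is NOT regular.

The pumping lemma can be used to prove this:
After pumping, length is no longer a power of 2

The other languages are regular because they can be recognized by finite automata.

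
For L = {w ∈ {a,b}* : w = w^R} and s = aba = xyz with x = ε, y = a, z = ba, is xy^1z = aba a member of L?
Yes

xy¹z = ε · a · ba = aba.
aba reversed is aba, the same string, so it is a palindrome and is in L.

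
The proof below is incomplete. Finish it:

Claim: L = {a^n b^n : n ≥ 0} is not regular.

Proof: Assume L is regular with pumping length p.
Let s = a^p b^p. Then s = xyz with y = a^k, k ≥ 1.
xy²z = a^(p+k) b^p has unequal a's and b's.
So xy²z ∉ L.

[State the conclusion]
This contradicts the pumping lemma for regular languages,
which guarantees xy^i z ∈ L for all i ≥ 0.

Since our assumption that L is regular leads to a contradiction,
we conclude that L = {a^n b^n : n ≥ 0} is NOT regular. ∎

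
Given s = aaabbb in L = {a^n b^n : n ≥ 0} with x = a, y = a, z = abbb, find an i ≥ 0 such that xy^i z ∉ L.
i = 2

xy²z = a · aa · abbb = aaaabbb; aaaabbb has 4 a's and 3 b's; 4 ≠ 3, so it is not in L.
(Other choices also work, e.g. i = 0, 3; only i = 1 is guaranteed to stay in L since xy¹z = s.)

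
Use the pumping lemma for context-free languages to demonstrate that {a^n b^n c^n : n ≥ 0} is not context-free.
Assume for contradiction that L is context-free, and let p ≥ 1 be the pumping length given by the pumping lemma for CFLs.
Choose s = a^p b^p c^p. Then s ∈ L and |s| = 3p ≥ p.
By the CFL pumping lemma, s = uvxyz for some u, v, x, y, z with |vxy| ≤ p, |vy| ≥ 1, and uv^i xy^i z ∈ L for every i ≥ 0.

Because |vxy| ≤ p, the window vxy cannot contain both an a and a c: any substring of s containing both must include the entire block b^p plus at least one a and one c, so it has length ≥ p + 2 > p.
Hence at least one of the letters a, c does not occur in vy at all.

Take i = 0: the string uxz is obtained from s by deleting |vy| ≥ 1 symbols, so |uxz| = 3p − |vy| < 3p.
But the letter (a or c) that does not occur in vy still occurs exactly p times in uxz. Every string of L with exactly p copies of some letter is a^p b^p c^p, of length 3p. Since |uxz| < 3p, uxz ∉ L.

This contradicts the CFL pumping lemma, which requires uv^i xy^i z ∈ L for all i ≥ 0.
Hence L = {a^n b^n c^n : n ≥ 0} is not context-free. ∎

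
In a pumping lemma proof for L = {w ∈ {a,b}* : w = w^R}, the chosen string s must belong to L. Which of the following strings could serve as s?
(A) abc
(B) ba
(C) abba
(C) abba

The pumping lemma is applied to a string s that lies in L, so first check membership of each option:
- (A) abc reversed is cba ≠ abc, so it is not a palindrome and is not in L ✗
- (B) ba reversed is ab ≠ ba, so it is not a palindrome and is not in L ✗
- (C) abba reversed is abba, the same string, so it is a palindrome and is in L ✓

Only (C) abba is in L, so it is the only candidate that could play the role of s.
(In a complete proof one picks s in terms of the pumping length p so that |s| ≥ p is guaranteed; a fixed string like abba illustrates the shape of such an s.)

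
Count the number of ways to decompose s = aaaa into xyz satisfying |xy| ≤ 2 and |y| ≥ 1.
3

For s = 'aaaa' with pumping length p = 2:

Constraints: |xy| ≤ 2, |y| > 0

Valid decompositions (|xy| ≤ p, |y| ≥ 1):
  • x='', y='a', z='aaa'
  • x='a', y='a', z='aa'
  • x='', y='aa', z='aa'

Total count: 3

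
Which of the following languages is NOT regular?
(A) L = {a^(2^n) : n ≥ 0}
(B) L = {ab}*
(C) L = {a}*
(A) {a^(2^n) : n ≥ 0}

(A) L = {a^(2^n) : n ≥ 0} is NOT regular.

The pumping lemma can be used to prove this:
After pumping, length is no longer a power of 2

The other languages are regular because they can be recognized by finite automata.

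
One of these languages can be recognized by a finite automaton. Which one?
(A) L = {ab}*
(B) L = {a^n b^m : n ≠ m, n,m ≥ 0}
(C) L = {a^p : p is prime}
(A) {ab}*

(A) L = {ab}* is regular.

This can be recognized by a finite automaton (DFA/NFA).
Regular expressions like {ab}* define regular languages.

The other choices are not regular:
- {a^p : p is prime}: After pumping, the length becomes composite
- {a^n b^m : n ≠ m, n,m ≥ 0}: After pumping a's, we can make n = m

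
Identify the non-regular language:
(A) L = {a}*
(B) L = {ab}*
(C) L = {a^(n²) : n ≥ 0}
(C) {a^(n²) : n ≥ 0}

(C) L = {a^(n²) : n ≥ 0} is NOT regular.

The pumping lemma can be used to prove this:
After pumping, length is no longer a perfect square

The other languages are regular because they can be recognized by finite automata.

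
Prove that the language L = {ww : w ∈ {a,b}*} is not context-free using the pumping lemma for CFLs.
Assume for contradiction that L is context-free, and let p ≥ 1 be the pumping length given by the pumping lemma for CFLs.
Choose s = a^p b^p a^p b^p. Then s ∈ L (take w = a^p b^p) and |s| = 4p ≥ p.
By the CFL pumping lemma, s = uvxyz for some u, v, x, y, z with |vxy| ≤ p, |vy| ≥ 1, and uv^i xy^i z ∈ L for every i ≥ 0.

Write s as four blocks A₁ B₁ A₂ B₂ with A₁ = A₂ = a^p and B₁ = B₂ = b^p. Since |vxy| ≤ p, the window vxy lies inside at most two adjacent blocks. Take i = 0 and let t = uxz, so |t| = 4p − |vy| with 1 ≤ |vy| ≤ p. If |t| is odd, t ∉ L immediately, so assume |vy| is even (hence |vy| ≥ 2) and |t|/2 = 2p − |vy|/2, which satisfies p ≤ |t|/2 ≤ 2p − 1.

Case 1 (vxy inside A₁B₁): t = a^(p−j) b^(p−l) a^p b^p with j + l = |vy|. The second half of t has length < 2p, so it is a suffix of the trailing a^p b^p and ends in b; the first half is a^(p−j) b^(p−l) a^((j+l)/2), which ends in a because (j+l)/2 ≥ 1. The halves differ, so t ∉ L.

Case 2 (vxy inside B₁A₂, straddling the middle): t = a^p b^(p−j) a^(p−l) b^p with j + l = |vy|. If t = ww, then w is a prefix of t of length ≥ p, so w begins with a^p; and w is a suffix of t of length ≥ p, so w ends with b^p. That forces |w| ≥ 2p, contradicting |w| = |t|/2 ≤ 2p − 1. So t ∉ L.

Case 3 (vxy inside A₂B₂): t = a^p b^p a^(p−j) b^(p−l) with j + l = |vy|. The first half of t is a prefix of a^p b^p, so it begins with a; the second half is b^((j+l)/2) a^(p−j) b^(p−l), which begins with b. The halves differ, so t ∉ L.

In every case uv⁰xy⁰z = uxz ∉ L.

This contradicts the CFL pumping lemma, which requires uv^i xy^i z ∈ L for all i ≥ 0.
Hence L = {ww : w ∈ {a,b}*} is not context-free. ∎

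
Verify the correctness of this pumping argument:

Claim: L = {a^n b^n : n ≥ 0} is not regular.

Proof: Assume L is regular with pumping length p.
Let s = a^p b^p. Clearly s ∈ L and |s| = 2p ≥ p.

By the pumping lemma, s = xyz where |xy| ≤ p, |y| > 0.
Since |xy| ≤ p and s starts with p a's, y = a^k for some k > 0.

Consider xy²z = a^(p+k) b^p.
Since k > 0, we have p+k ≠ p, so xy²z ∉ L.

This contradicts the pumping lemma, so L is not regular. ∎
The proof is correct.

This proof is valid because:
1. The string s = a^p b^p is correctly in L
2. The decomposition analysis is correct: y must consist only of a's
3. The contradiction is valid: pumping increases a's but not b's
4. The conclusion follows logically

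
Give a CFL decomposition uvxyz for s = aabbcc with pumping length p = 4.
u='a', v='a', x='bb', y='c', z='c'

For s = aabbcc with pumping length p = 4:

One valid decomposition:
- u = 'a'
- v = 'a'
- x = 'bb'
- y = 'c'
- z = 'c'

Verification:
- uvxyz = 'a' + 'a' + 'bb' + 'c' + 'c' = aabbcc ✓
- |vxy| = |'abbc'| = 4 ≤ 4 ✓
- |vy| = |'ac'| = 2 > 0 ✓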